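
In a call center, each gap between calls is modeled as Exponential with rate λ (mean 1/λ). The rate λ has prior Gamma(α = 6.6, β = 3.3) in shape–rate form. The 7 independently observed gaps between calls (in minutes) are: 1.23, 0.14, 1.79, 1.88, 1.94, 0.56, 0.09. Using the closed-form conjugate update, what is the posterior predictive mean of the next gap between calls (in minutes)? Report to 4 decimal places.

With a Gamma(shape α, rate β) prior on the exponential rate λ, the posterior after n observations with total T = Σxᵢ is Gamma(α+n, β+T).
Sum of observations T = 7.63 minutes; n = 7.
Posterior: Gamma(6.6+7, 3.3+7.63) = Gamma(13.6, 10.93).
The predictive distribution for the next observation is Lomax; its mean is β/(α−1) = 10.93/12.6 = 0.8675.

0.8675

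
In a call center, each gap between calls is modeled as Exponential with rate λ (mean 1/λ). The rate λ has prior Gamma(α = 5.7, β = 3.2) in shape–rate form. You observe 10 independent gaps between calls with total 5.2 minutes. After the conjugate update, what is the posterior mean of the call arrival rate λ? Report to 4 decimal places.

With a Gamma(shape α, rate β) prior on the exponential rate λ, the posterior after n observations with total T = Σxᵢ is Gamma(α+n, β+T).
Posterior: Gamma(5.7+10, 3.2+5.2) = Gamma(15.7, 8.4).
Posterior mean of λ = α/β = 15.7/8.4 = 1.8690.

1.8690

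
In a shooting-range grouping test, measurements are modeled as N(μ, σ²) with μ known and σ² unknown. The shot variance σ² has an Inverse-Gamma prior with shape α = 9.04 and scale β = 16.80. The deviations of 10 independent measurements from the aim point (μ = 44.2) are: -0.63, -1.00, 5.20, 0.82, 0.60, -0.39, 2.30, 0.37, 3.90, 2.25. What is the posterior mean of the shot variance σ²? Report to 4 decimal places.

With known mean μ and an Inverse-Gamma(α, β) prior on σ², the Normal likelihood is conjugate: posterior is Inv-Gamma(α + n/2, β + Σ(xᵢ−μ)²/2).
Σ(xᵢ−μ)² = (-0.63)² + (-1.00)² + (5.20)² + (0.82)² + (0.60)² + (-0.39)² + (2.30)² + (0.37)² + (3.90)² + (2.25)² = 55.3208.
Posterior: Inv-Gamma(9.04 + 10/2, 16.80 + 55.3208/2) = Inv-Gamma(14.04, 44.46040).
E[σ²|data] = β/(α−1) = 44.46040/13.04 = 3.4095.

3.4095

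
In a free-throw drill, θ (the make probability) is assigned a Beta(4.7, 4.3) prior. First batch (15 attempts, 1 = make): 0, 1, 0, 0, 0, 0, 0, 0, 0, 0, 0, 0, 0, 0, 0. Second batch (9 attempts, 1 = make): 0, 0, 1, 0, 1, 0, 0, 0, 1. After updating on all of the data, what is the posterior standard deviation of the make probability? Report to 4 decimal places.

0.0756

The Beta prior is conjugate to a Binomial/Bernoulli likelihood; the update adds successes to α and failures to β.
After batch 1: Beta(4.7+1, 4.3+14) = Beta(5.7, 18.3).
After batch 2: Beta(5.7+3, 18.3+6) = Beta(8.7, 24.3).
Var = αβ/((α+β)²(α+β+1)) = 8.7·24.3/(33.0²·34.0) = 0.00570977; SD = √0.00570977 = 0.0756.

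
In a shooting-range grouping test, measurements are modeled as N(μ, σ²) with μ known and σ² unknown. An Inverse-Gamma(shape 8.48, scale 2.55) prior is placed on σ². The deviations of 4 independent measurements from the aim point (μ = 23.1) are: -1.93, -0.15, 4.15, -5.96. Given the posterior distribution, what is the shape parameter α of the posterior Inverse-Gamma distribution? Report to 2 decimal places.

With known mean μ and an Inverse-Gamma(α, β) prior on σ², the Normal likelihood is conjugate: posterior is Inv-Gamma(α + n/2, β + Σ(xᵢ−μ)²/2).
Σ(xᵢ−μ)² = (-1.93)² + (-0.15)² + (4.15)² + (-5.96)² = 56.4915.
Posterior: Inv-Gamma(8.48 + 4/2, 2.55 + 56.4915/2) = Inv-Gamma(10.48, 30.79575).
Posterior α = 10.48.

10.48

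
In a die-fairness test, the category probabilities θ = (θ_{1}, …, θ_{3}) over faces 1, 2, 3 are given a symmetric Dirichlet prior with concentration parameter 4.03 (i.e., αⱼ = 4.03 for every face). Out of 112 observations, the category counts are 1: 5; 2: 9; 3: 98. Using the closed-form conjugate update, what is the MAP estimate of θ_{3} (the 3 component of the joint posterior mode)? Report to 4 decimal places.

The Dirichlet prior is conjugate to the Multinomial likelihood: each posterior αⱼ = prior αⱼ + observed count nⱼ.
Posterior concentration: (9.03, 13.03, 102.03), total = 124.09.
Joint mode component: (α_{3}−1)/(Σα−K) = 101.03/121.09 = 0.8343.

0.8343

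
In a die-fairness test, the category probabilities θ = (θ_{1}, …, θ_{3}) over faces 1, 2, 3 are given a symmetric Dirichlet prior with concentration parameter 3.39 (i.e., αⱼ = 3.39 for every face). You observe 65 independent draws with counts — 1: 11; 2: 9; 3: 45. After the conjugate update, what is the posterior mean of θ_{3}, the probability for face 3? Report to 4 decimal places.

0.6437

The Dirichlet prior is conjugate to the Multinomial likelihood: each posterior αⱼ = prior αⱼ + observed count nⱼ.
Posterior concentration: (14.39, 12.39, 48.39), total = 75.17.
E[θ_{3}|data] = α_{3}/Σα = 48.39/75.17 = 0.6437.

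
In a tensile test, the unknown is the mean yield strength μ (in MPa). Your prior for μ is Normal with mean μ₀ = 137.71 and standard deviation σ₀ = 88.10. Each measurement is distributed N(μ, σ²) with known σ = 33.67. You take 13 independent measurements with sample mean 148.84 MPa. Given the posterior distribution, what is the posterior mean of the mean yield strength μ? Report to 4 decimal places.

For Normal data with known variance σ², a Normal(μ₀, σ₀²) prior on μ is conjugate. Posterior precision = 1/σ₀² + n/σ²; posterior mean is the precision-weighted average of μ₀ and x̄.
n·x̄ = 13·148.84 = 1934.92.
σ₀² = 88.10² = 7761.61, σ² = 33.67² = 1133.6689; σ² + n·σ₀² = 1133.6689 + 13·7761.61 = 102034.5989.
Posterior mean = (μ₀/σ₀² + n·x̄/σ²)/(1/σ₀² + n/σ²) = (σ²·μ₀ + σ₀²·n·x̄)/(σ² + n·σ₀²) = (1133.6689·137.71 + 7761.61·1934.92)/102034.5989 = 15174211.965419/102034.5989 = 148.7163.

148.7163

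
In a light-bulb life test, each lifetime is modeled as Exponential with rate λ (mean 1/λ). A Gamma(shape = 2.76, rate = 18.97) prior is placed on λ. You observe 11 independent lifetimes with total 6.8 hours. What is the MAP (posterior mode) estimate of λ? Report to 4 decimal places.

With a Gamma(shape α, rate β) prior on the exponential rate λ, the posterior after n observations with total T = Σxᵢ is Gamma(α+n, β+T).
Posterior: Gamma(2.76+11, 18.97+6.8) = Gamma(13.76, 25.77).
Mode = (α−1)/β = 0.4951.

0.4951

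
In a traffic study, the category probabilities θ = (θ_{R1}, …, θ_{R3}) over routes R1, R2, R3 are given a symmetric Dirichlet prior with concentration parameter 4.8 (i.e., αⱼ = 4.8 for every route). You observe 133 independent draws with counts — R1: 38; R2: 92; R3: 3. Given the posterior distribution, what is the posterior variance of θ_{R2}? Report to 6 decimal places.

0.001519

The Dirichlet prior is conjugate to the Multinomial likelihood: each posterior αⱼ = prior αⱼ + observed count nⱼ.
Posterior concentration: (42.8, 96.8, 7.8), total = 147.4.
Var[θ_j] = α_j(Σα−α_j)/((Σα)²(Σα+1)) = 96.8·50.6/(147.4²·148.4) = 0.001519.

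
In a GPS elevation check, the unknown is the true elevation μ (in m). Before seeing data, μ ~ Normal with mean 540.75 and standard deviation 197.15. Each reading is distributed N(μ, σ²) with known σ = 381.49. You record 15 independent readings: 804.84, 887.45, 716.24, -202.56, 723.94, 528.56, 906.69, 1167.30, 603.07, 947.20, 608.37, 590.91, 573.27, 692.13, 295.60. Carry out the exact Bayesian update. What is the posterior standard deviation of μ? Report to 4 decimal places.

For Normal data with known variance σ², a Normal(μ₀, σ₀²) prior on μ is conjugate. Posterior precision = 1/σ₀² + n/σ²; posterior mean is the precision-weighted average of μ₀ and x̄.
σ₀² = 197.15² = 38868.1225, σ² = 381.49² = 145534.6201; σ² + n·σ₀² = 145534.6201 + 15·38868.1225 = 728556.4576.
Posterior precision = 1/σ₀² + n/σ² = 1/38868.1225 + 15/145534.6201 = (σ² + n·σ₀²)/(σ₀²σ²) = 728556.4576/(38868.1225·145534.6201); posterior variance σₙ² = σ₀²σ²/(σ² + n·σ₀²) = 38868.1225·145534.6201/728556.4576 = 7764.199168.
Posterior SD = √σₙ² = √(38868.1225·145534.6201/728556.4576) = 88.1147.

88.1147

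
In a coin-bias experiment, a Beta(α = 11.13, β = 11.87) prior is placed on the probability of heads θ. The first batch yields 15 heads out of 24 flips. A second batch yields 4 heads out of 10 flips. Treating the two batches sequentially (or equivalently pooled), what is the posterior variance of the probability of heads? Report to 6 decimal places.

0.004296

The Beta prior is conjugate to a Binomial/Bernoulli likelihood; the update adds successes to α and failures to β.
After batch 1: Beta(11.13+15, 11.87+9) = Beta(26.13, 20.87).
After batch 2: Beta(26.13+4, 20.87+6) = Beta(30.13, 26.87).
Var = αβ/((α+β)²(α+β+1)) = 30.13·26.87/(57.00²·58.00) = 0.004296.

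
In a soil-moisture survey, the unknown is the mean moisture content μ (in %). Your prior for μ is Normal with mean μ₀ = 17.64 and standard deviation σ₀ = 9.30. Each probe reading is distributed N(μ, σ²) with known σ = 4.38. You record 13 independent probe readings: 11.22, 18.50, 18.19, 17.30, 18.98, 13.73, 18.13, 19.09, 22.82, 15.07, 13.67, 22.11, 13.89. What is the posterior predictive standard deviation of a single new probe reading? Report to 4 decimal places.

4.5426

For Normal data with known variance σ², a Normal(μ₀, σ₀²) prior on μ is conjugate. Posterior precision = 1/σ₀² + n/σ²; posterior mean is the precision-weighted average of μ₀ and x̄.
σ₀² = 9.30² = 86.49, σ² = 4.38² = 19.1844; σ² + n·σ₀² = 19.1844 + 13·86.49 = 1143.5544.
Posterior precision = 1/σ₀² + n/σ² = 1/86.49 + 13/19.1844 = (σ² + n·σ₀²)/(σ₀²σ²) = 1143.5544/(86.49·19.1844); posterior variance σₙ² = σ₀²σ²/(σ² + n·σ₀²) = 86.49·19.1844/1143.5544 = 1.450966.
Predictive variance for one new observation = σₙ² + σ² = 86.49·19.1844/1143.5544 + 19.1844 = σ²·(σ₀² + 1143.5544)/1143.5544 = 19.1844·1230.0444/1143.5544 = 20.635366; SD = √(19.1844·1230.0444/1143.5544) = 4.5426.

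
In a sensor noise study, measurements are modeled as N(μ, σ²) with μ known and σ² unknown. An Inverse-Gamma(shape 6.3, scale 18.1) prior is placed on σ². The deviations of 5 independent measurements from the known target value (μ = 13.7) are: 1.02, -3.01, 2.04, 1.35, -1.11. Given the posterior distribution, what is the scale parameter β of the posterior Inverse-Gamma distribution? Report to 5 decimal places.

With known mean μ and an Inverse-Gamma(α, β) prior on σ², the Normal likelihood is conjugate: posterior is Inv-Gamma(α + n/2, β + Σ(xᵢ−μ)²/2).
Σ(xᵢ−μ)² = (1.02)² + (-3.01)² + (2.04)² + (1.35)² + (-1.11)² = 17.3167.
Posterior: Inv-Gamma(6.3 + 5/2, 18.1 + 17.3167/2) = Inv-Gamma(8.80, 26.75835).
Posterior β = 26.75835.

26.75835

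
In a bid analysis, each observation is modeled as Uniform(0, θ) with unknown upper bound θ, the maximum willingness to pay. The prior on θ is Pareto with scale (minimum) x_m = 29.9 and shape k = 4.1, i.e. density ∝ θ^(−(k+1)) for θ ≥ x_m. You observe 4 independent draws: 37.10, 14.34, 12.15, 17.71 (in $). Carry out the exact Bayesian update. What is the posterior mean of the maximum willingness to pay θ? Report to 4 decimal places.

42.3254

A Pareto(scale x_m, shape k) prior on the upper bound θ of Uniform(0, θ) is conjugate: posterior is Pareto(max(x_m, max xᵢ), k + n).
Sample maximum = 37.10; prior scale x_m = 29.9 → posterior scale = max = 37.10.
Posterior shape = 4.1 + 4 = 8.1.
E[θ|data] = k·x_m/(k−1) = 8.1·37.10/7.1 = 42.3254.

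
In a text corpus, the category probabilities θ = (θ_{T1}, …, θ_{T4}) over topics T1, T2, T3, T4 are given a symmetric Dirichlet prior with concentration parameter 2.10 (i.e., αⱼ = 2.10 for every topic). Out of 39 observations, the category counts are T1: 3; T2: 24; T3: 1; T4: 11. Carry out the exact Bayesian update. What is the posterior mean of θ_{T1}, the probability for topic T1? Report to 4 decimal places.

The Dirichlet prior is conjugate to the Multinomial likelihood: each posterior αⱼ = prior αⱼ + observed count nⱼ.
Posterior concentration: (5.10, 26.10, 3.10, 13.10), total = 47.40.
E[θ_{T1}|data] = α_{T1}/Σα = 5.10/47.40 = 0.1076.

0.1076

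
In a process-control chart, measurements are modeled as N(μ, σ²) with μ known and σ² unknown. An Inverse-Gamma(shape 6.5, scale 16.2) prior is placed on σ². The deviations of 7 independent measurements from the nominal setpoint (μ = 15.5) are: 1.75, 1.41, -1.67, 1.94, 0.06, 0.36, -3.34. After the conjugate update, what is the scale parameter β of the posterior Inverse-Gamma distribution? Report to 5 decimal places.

With known mean μ and an Inverse-Gamma(α, β) prior on σ², the Normal likelihood is conjugate: posterior is Inv-Gamma(α + n/2, β + Σ(xᵢ−μ)²/2).
Σ(xᵢ−μ)² = (1.75)² + (1.41)² + (-1.67)² + (1.94)² + (0.06)² + (0.36)² + (-3.34)² = 22.8919.
Posterior: Inv-Gamma(6.5 + 7/2, 16.2 + 22.8919/2) = Inv-Gamma(10.00, 27.64595).
Posterior β = 27.64595.

27.64595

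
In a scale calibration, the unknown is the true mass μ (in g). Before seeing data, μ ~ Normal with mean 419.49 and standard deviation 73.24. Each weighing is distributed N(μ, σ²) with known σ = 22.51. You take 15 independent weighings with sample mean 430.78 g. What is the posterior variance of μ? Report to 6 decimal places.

For Normal data with known variance σ², a Normal(μ₀, σ₀²) prior on μ is conjugate. Posterior precision = 1/σ₀² + n/σ²; posterior mean is the precision-weighted average of μ₀ and x̄.
σ₀² = 73.24² = 5364.0976, σ² = 22.51² = 506.7001; σ² + n·σ₀² = 506.7001 + 15·5364.0976 = 80968.1641.
Posterior precision = 1/σ₀² + n/σ² = 1/5364.0976 + 15/506.7001 = (σ² + n·σ₀²)/(σ₀²σ²) = 80968.1641/(5364.0976·506.7001); posterior variance σₙ² = σ₀²σ²/(σ² + n·σ₀²) = 5364.0976·506.7001/80968.1641 = 33.568611.

33.568611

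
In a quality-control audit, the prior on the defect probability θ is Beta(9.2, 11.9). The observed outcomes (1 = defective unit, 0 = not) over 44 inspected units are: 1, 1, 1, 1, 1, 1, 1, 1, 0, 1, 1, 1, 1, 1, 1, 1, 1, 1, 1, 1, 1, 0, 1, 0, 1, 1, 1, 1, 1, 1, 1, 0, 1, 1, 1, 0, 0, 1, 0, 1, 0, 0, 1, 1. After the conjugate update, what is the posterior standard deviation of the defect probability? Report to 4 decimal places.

The Beta prior is conjugate to a Binomial/Bernoulli likelihood; the update adds successes to α and failures to β.
Posterior: Beta(α+k, β+n−k) = Beta(9.2+35, 11.9+9) = Beta(44.2, 20.9).
Var = αβ/((α+β)²(α+β+1)) = 44.2·20.9/(65.1²·66.1) = 0.00329765; SD = √0.00329765 = 0.0574.

0.0574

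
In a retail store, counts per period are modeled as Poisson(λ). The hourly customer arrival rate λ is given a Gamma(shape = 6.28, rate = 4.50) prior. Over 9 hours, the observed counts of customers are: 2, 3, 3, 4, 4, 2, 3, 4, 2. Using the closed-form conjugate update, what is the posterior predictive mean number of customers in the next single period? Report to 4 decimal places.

2.4652

With a Gamma(shape α, rate β) prior, the Poisson likelihood is conjugate: the posterior is Gamma(α + ΣXᵢ, β + n).
Sum of counts S = 27 over n = 9 hours.
Posterior: Gamma(α+S, β+n) = Gamma(6.28+27, 4.50+9) = Gamma(33.28, 13.50).
The predictive distribution for one future period is NegBinom with mean α/β = 2.4652.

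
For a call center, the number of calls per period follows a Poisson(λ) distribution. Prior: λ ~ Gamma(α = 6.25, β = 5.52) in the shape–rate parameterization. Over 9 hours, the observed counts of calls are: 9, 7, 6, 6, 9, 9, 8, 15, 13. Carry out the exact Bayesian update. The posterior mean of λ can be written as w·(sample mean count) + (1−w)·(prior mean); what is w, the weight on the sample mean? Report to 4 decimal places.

0.6198

With a Gamma(shape α, rate β) prior, the Poisson likelihood is conjugate: the posterior is Gamma(α + ΣXᵢ, β + n).
Posterior mean = (α₀+S)/(β₀+n) = [n/(β₀+n)]·(S/n) + [β₀/(β₀+n)]·(α₀/β₀), so only n and β₀ enter the weight.
Weight on data w = n/(β₀+n) = 9/(5.52+9) = 9/14.52 = 0.6198.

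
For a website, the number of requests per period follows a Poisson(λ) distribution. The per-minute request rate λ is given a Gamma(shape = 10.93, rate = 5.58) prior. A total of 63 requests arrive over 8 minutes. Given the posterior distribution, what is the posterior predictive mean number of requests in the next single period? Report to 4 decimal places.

With a Gamma(shape α, rate β) prior, the Poisson likelihood is conjugate: the posterior is Gamma(α + ΣXᵢ, β + n).
Posterior: Gamma(α+S, β+n) = Gamma(10.93+63, 5.58+8) = Gamma(73.93, 13.58).
The predictive distribution for one future period is NegBinom with mean α/β = 5.4440.

5.4440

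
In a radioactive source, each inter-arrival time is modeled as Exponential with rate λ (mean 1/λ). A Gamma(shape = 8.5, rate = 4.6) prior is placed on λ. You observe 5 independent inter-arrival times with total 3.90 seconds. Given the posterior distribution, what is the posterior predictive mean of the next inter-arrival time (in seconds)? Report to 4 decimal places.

With a Gamma(shape α, rate β) prior on the exponential rate λ, the posterior after n observations with total T = Σxᵢ is Gamma(α+n, β+T).
Posterior: Gamma(8.5+5, 4.6+3.90) = Gamma(13.5, 8.50).
The predictive distribution for the next observation is Lomax; its mean is β/(α−1) = 8.50/12.5 = 0.6800.

0.6800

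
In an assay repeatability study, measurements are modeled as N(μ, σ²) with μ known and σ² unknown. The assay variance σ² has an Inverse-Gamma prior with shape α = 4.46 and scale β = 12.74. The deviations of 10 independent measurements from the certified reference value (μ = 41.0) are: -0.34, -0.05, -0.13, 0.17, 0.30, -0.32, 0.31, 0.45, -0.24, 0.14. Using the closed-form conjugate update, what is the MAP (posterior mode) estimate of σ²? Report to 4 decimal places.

1.2530

With known mean μ and an Inverse-Gamma(α, β) prior on σ², the Normal likelihood is conjugate: posterior is Inv-Gamma(α + n/2, β + Σ(xᵢ−μ)²/2).
Σ(xᵢ−μ)² = (-0.34)² + (-0.05)² + (-0.13)² + (0.17)² + (0.30)² + (-0.32)² + (0.31)² + (0.45)² + (-0.24)² + (0.14)² = 0.7321.
Posterior: Inv-Gamma(4.46 + 10/2, 12.74 + 0.7321/2) = Inv-Gamma(9.46, 13.10605).
Mode = β/(α+1) = 13.10605/10.46 = 1.2530.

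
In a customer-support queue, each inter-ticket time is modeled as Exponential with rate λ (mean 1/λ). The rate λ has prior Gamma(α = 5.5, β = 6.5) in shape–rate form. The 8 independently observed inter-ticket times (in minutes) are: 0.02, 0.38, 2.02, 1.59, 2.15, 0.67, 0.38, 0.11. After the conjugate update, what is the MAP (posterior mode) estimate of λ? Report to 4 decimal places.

0.9045

With a Gamma(shape α, rate β) prior on the exponential rate λ, the posterior after n observations with total T = Σxᵢ is Gamma(α+n, β+T).
Sum of observations T = 7.32 minutes; n = 8.
Posterior: Gamma(5.5+8, 6.5+7.32) = Gamma(13.5, 13.82).
Mode = (α−1)/β = 0.9045.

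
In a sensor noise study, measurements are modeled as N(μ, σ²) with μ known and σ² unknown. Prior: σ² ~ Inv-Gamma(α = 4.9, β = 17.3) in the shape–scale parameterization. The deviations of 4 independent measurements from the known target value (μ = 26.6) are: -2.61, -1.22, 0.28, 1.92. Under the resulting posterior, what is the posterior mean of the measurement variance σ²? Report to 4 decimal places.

With known mean μ and an Inverse-Gamma(α, β) prior on σ², the Normal likelihood is conjugate: posterior is Inv-Gamma(α + n/2, β + Σ(xᵢ−μ)²/2).
Σ(xᵢ−μ)² = (-2.61)² + (-1.22)² + (0.28)² + (1.92)² = 12.0653.
Posterior: Inv-Gamma(4.9 + 4/2, 17.3 + 12.0653/2) = Inv-Gamma(6.90, 23.33265).
E[σ²|data] = β/(α−1) = 23.33265/5.90 = 3.9547.

3.9547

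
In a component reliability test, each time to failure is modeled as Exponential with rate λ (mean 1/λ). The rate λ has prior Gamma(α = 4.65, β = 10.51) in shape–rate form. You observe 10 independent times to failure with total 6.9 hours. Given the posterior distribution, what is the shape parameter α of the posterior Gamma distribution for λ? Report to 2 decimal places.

With a Gamma(shape α, rate β) prior on the exponential rate λ, the posterior after n observations with total T = Σxᵢ is Gamma(α+n, β+T).
Posterior: Gamma(4.65+10, 10.51+6.9) = Gamma(14.65, 17.41).
Posterior α = 14.65.

14.65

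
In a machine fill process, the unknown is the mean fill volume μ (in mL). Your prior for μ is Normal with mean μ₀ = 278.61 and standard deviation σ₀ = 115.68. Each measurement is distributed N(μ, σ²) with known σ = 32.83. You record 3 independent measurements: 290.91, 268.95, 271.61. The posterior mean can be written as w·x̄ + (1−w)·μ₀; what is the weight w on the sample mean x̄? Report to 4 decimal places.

For Normal data with known variance σ², a Normal(μ₀, σ₀²) prior on μ is conjugate. Posterior precision = 1/σ₀² + n/σ²; posterior mean is the precision-weighted average of μ₀ and x̄.
σ₀² = 115.68² = 13381.8624, σ² = 32.83² = 1077.8089. Prior precision 1/σ₀² = 1/13381.8624; data precision n/σ² = 3/1077.8089.
w = (n/σ²)/(1/σ₀² + n/σ²) = n·σ₀²/(σ² + n·σ₀²) = 3·13381.8624/(1077.8089 + 3·13381.8624) = 40145.5872/41223.3961 = 0.9739.

0.9739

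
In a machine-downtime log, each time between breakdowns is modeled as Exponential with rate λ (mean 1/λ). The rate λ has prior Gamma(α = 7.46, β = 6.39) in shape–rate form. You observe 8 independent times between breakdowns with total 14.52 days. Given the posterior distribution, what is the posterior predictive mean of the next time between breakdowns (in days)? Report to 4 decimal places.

1.4461

With a Gamma(shape α, rate β) prior on the exponential rate λ, the posterior after n observations with total T = Σxᵢ is Gamma(α+n, β+T).
Posterior: Gamma(7.46+8, 6.39+14.52) = Gamma(15.46, 20.91).
The predictive distribution for the next observation is Lomax; its mean is β/(α−1) = 20.91/14.46 = 1.4461.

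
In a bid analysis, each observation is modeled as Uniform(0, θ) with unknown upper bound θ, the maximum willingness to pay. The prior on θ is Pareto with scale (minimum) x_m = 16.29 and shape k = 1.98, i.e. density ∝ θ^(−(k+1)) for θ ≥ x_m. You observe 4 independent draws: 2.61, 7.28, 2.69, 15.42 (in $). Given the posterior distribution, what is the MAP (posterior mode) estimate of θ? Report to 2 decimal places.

A Pareto(scale x_m, shape k) prior on the upper bound θ of Uniform(0, θ) is conjugate: posterior is Pareto(max(x_m, max xᵢ), k + n).
Sample maximum = 15.42; prior scale x_m = 16.29 → posterior scale = max = 16.29.
Posterior shape = 1.98 + 4 = 5.98.
The Pareto density is decreasing on [x_m, ∞), so the mode is x_m = 16.29.

16.29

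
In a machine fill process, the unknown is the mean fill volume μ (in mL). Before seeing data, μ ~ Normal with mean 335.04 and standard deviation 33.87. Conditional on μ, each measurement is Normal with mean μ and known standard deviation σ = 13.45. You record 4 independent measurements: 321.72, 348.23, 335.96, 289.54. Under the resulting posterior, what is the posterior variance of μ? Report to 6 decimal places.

For Normal data with known variance σ², a Normal(μ₀, σ₀²) prior on μ is conjugate. Posterior precision = 1/σ₀² + n/σ²; posterior mean is the precision-weighted average of μ₀ and x̄.
σ₀² = 33.87² = 1147.1769, σ² = 13.45² = 180.9025; σ² + n·σ₀² = 180.9025 + 4·1147.1769 = 4769.6101.
Posterior precision = 1/σ₀² + n/σ² = 1/1147.1769 + 4/180.9025 = (σ² + n·σ₀²)/(σ₀²σ²) = 4769.6101/(1147.1769·180.9025); posterior variance σₙ² = σ₀²σ²/(σ² + n·σ₀²) = 1147.1769·180.9025/4769.6101 = 43.510301.

43.510301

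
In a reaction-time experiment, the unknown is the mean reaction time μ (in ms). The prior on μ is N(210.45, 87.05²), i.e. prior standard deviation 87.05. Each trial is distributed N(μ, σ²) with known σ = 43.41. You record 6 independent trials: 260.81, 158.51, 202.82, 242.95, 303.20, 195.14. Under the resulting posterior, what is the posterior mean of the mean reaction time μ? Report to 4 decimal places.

226.5702

For Normal data with known variance σ², a Normal(μ₀, σ₀²) prior on μ is conjugate. Posterior precision = 1/σ₀² + n/σ²; posterior mean is the precision-weighted average of μ₀ and x̄.
Σxᵢ = 260.81 + 158.51 + 202.82 + 242.95 + 303.20 + 195.14 = 1363.43, so n·x̄ = 1363.43.
σ₀² = 87.05² = 7577.7025, σ² = 43.41² = 1884.4281; σ² + n·σ₀² = 1884.4281 + 6·7577.7025 = 47350.6431.
Posterior mean = (μ₀/σ₀² + n·x̄/σ²)/(1/σ₀² + n/σ²) = (σ²·μ₀ + σ₀²·n·x̄)/(σ² + n·σ₀²) = (1884.4281·210.45 + 7577.7025·1363.43)/47350.6431 = 10728244.81322/47350.6431 = 226.5702.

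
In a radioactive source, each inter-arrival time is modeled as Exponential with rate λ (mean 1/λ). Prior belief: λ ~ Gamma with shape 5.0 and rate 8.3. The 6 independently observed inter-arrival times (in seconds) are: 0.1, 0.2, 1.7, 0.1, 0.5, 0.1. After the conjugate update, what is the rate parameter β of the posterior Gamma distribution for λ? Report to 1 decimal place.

11.0

With a Gamma(shape α, rate β) prior on the exponential rate λ, the posterior after n observations with total T = Σxᵢ is Gamma(α+n, β+T).
Sum of observations T = 2.7 seconds; n = 6.
Posterior: Gamma(5.0+6, 8.3+2.7) = Gamma(11.0, 11.0).
Posterior β = 11.0.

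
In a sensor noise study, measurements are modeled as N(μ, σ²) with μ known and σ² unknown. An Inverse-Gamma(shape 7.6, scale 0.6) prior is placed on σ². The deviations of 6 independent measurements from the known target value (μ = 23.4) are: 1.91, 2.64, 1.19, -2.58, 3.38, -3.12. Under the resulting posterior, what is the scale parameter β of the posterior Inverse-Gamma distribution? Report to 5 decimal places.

20.52450

With known mean μ and an Inverse-Gamma(α, β) prior on σ², the Normal likelihood is conjugate: posterior is Inv-Gamma(α + n/2, β + Σ(xᵢ−μ)²/2).
Σ(xᵢ−μ)² = (1.91)² + (2.64)² + (1.19)² + (-2.58)² + (3.38)² + (-3.12)² = 39.8490.
Posterior: Inv-Gamma(7.6 + 6/2, 0.6 + 39.8490/2) = Inv-Gamma(10.60, 20.52450).
Posterior β = 20.52450.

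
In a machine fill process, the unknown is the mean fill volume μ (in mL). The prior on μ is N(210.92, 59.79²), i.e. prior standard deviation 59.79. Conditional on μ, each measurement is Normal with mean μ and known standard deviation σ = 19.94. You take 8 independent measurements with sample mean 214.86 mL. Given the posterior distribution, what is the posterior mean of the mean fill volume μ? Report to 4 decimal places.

214.8060

For Normal data with known variance σ², a Normal(μ₀, σ₀²) prior on μ is conjugate. Posterior precision = 1/σ₀² + n/σ²; posterior mean is the precision-weighted average of μ₀ and x̄.
n·x̄ = 8·214.86 = 1718.88.
σ₀² = 59.79² = 3574.8441, σ² = 19.94² = 397.6036; σ² + n·σ₀² = 397.6036 + 8·3574.8441 = 28996.3564.
Posterior mean = (μ₀/σ₀² + n·x̄/σ²)/(1/σ₀² + n/σ²) = (σ²·μ₀ + σ₀²·n·x̄)/(σ² + n·σ₀²) = (397.6036·210.92 + 3574.8441·1718.88)/28996.3564 = 6228590.57792/28996.3564 = 214.8060.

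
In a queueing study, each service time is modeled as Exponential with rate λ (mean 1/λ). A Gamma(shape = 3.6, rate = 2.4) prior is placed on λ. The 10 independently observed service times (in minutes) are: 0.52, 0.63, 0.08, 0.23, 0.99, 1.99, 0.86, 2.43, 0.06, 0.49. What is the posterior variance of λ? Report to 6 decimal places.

0.119233

With a Gamma(shape α, rate β) prior on the exponential rate λ, the posterior after n observations with total T = Σxᵢ is Gamma(α+n, β+T).
Sum of observations T = 8.28 minutes; n = 10.
Posterior: Gamma(3.6+10, 2.4+8.28) = Gamma(13.6, 10.68).
Var = α/β² = 0.119233.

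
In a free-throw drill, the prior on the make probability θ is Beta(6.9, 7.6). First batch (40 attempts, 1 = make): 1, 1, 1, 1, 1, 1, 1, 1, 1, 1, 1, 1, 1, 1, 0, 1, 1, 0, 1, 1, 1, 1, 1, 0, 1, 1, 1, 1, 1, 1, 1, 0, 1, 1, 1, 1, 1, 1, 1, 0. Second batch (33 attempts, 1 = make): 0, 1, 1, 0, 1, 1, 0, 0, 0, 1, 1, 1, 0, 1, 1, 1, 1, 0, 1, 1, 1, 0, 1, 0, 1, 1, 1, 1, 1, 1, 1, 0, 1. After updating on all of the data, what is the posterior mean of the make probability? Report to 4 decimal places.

0.7417

The Beta prior is conjugate to a Binomial/Bernoulli likelihood; the update adds successes to α and failures to β.
After batch 1: Beta(6.9+35, 7.6+5) = Beta(41.9, 12.6).
After batch 2: Beta(41.9+23, 12.6+10) = Beta(64.9, 22.6).
Posterior mean = α/(α+β) = 64.9/87.5 = 0.7417.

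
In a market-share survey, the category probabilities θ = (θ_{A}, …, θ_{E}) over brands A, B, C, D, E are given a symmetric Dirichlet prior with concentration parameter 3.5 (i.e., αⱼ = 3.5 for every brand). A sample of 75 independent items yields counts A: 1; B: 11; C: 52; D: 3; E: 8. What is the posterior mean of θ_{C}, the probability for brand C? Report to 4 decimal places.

0.6000

The Dirichlet prior is conjugate to the Multinomial likelihood: each posterior αⱼ = prior αⱼ + observed count nⱼ.
Posterior concentration: (4.5, 14.5, 55.5, 6.5, 11.5), total = 92.5.
E[θ_{C}|data] = α_{C}/Σα = 55.5/92.5 = 0.6000.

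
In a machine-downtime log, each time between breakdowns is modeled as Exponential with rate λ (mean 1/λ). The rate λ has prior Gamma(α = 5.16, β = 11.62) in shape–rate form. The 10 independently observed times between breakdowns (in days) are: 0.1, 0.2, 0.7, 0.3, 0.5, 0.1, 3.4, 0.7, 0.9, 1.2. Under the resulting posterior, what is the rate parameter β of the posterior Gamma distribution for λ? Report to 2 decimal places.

With a Gamma(shape α, rate β) prior on the exponential rate λ, the posterior after n observations with total T = Σxᵢ is Gamma(α+n, β+T).
Sum of observations T = 8.1 days; n = 10.
Posterior: Gamma(5.16+10, 11.62+8.1) = Gamma(15.16, 19.72).
Posterior β = 19.72.

19.72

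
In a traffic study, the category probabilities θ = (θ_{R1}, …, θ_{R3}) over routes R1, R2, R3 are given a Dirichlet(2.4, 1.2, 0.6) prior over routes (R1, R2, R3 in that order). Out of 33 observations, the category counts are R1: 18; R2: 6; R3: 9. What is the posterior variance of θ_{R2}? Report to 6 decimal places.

0.004086

The Dirichlet prior is conjugate to the Multinomial likelihood: each posterior αⱼ = prior αⱼ + observed count nⱼ.
Posterior concentration: (20.4, 7.2, 9.6), total = 37.2.
Var[θ_j] = α_j(Σα−α_j)/((Σα)²(Σα+1)) = 7.2·30.0/(37.2²·38.2) = 0.004086.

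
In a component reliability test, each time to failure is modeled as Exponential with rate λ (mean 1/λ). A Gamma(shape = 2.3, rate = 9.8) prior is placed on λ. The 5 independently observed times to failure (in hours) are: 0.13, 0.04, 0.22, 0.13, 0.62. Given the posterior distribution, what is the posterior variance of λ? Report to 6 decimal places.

0.060994

With a Gamma(shape α, rate β) prior on the exponential rate λ, the posterior after n observations with total T = Σxᵢ is Gamma(α+n, β+T).
Sum of observations T = 1.14 hours; n = 5.
Posterior: Gamma(2.3+5, 9.8+1.14) = Gamma(7.3, 10.94).
Var = α/β² = 0.060994.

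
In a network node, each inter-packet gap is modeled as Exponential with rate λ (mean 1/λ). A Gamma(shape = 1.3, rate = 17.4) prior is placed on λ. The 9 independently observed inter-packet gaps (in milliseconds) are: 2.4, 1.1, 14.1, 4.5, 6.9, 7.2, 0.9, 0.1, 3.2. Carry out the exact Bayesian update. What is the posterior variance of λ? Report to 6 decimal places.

0.003083

With a Gamma(shape α, rate β) prior on the exponential rate λ, the posterior after n observations with total T = Σxᵢ is Gamma(α+n, β+T).
Sum of observations T = 40.4 milliseconds; n = 9.
Posterior: Gamma(1.3+9, 17.4+40.4) = Gamma(10.3, 57.8).
Var = α/β² = 0.003083.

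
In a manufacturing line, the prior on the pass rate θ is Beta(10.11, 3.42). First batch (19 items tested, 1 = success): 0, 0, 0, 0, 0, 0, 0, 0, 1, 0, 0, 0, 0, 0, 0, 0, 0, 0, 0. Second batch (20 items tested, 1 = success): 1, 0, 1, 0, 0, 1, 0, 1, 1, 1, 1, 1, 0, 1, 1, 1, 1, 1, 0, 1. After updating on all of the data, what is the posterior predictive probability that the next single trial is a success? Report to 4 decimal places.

The Beta prior is conjugate to a Binomial/Bernoulli likelihood; the update adds successes to α and failures to β.
After batch 1: Beta(10.11+1, 3.42+18) = Beta(11.11, 21.42).
After batch 2: Beta(11.11+14, 21.42+6) = Beta(25.11, 27.42).
For a single future Bernoulli trial, P(success | data) = α/(α+β) = 0.4780.

0.4780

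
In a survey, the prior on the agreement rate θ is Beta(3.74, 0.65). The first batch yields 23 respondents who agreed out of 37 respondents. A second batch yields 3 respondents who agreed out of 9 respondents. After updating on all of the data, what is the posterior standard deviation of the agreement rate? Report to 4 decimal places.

The Beta prior is conjugate to a Binomial/Bernoulli likelihood; the update adds successes to α and failures to β.
After batch 1: Beta(3.74+23, 0.65+14) = Beta(26.74, 14.65).
After batch 2: Beta(26.74+3, 14.65+6) = Beta(29.74, 20.65).
Var = αβ/((α+β)²(α+β+1)) = 29.74·20.65/(50.39²·51.39) = 0.00470645; SD = √0.00470645 = 0.0686.

0.0686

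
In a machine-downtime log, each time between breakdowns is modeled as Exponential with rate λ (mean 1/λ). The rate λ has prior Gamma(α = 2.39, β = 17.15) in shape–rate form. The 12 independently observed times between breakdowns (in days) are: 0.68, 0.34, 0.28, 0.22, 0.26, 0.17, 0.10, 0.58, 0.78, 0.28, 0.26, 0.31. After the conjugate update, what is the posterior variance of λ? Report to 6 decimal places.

With a Gamma(shape α, rate β) prior on the exponential rate λ, the posterior after n observations with total T = Σxᵢ is Gamma(α+n, β+T).
Sum of observations T = 4.26 days; n = 12.
Posterior: Gamma(2.39+12, 17.15+4.26) = Gamma(14.39, 21.41).
Var = α/β² = 0.031393.

0.031393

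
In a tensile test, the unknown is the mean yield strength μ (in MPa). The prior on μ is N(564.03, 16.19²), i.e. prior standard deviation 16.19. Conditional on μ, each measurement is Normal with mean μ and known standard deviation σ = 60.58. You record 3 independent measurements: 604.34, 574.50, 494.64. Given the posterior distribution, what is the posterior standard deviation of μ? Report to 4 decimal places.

For Normal data with known variance σ², a Normal(μ₀, σ₀²) prior on μ is conjugate. Posterior precision = 1/σ₀² + n/σ²; posterior mean is the precision-weighted average of μ₀ and x̄.
σ₀² = 16.19² = 262.1161, σ² = 60.58² = 3669.9364; σ² + n·σ₀² = 3669.9364 + 3·262.1161 = 4456.2847.
Posterior precision = 1/σ₀² + n/σ² = 1/262.1161 + 3/3669.9364 = (σ² + n·σ₀²)/(σ₀²σ²) = 4456.2847/(262.1161·3669.9364); posterior variance σₙ² = σ₀²σ²/(σ² + n·σ₀²) = 262.1161·3669.9364/4456.2847 = 215.863546.
Posterior SD = √σₙ² = √(262.1161·3669.9364/4456.2847) = 14.6923.

14.6923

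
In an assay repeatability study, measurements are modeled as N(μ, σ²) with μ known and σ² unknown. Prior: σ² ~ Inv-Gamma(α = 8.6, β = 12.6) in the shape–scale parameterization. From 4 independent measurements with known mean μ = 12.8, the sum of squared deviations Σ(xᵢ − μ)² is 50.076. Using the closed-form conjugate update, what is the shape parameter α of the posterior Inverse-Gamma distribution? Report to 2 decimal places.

10.60

With known mean μ and an Inverse-Gamma(α, β) prior on σ², the Normal likelihood is conjugate: posterior is Inv-Gamma(α + n/2, β + Σ(xᵢ−μ)²/2).
Posterior: Inv-Gamma(8.6 + 4/2, 12.6 + 50.076/2) = Inv-Gamma(10.60, 37.6380).
Posterior α = 10.60.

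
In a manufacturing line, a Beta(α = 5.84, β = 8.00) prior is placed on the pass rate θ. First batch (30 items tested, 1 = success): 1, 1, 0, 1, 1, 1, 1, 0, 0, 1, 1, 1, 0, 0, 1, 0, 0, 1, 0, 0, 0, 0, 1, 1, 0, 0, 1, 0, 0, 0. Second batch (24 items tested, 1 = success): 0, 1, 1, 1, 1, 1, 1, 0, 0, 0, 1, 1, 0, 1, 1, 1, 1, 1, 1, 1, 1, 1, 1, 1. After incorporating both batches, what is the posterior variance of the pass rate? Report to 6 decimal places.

The Beta prior is conjugate to a Binomial/Bernoulli likelihood; the update adds successes to α and failures to β.
After batch 1: Beta(5.84+14, 8.00+16) = Beta(19.84, 24.00).
After batch 2: Beta(19.84+19, 24.00+5) = Beta(38.84, 29.00).
Var = αβ/((α+β)²(α+β+1)) = 38.84·29.00/(67.84²·68.84) = 0.003555.

0.003555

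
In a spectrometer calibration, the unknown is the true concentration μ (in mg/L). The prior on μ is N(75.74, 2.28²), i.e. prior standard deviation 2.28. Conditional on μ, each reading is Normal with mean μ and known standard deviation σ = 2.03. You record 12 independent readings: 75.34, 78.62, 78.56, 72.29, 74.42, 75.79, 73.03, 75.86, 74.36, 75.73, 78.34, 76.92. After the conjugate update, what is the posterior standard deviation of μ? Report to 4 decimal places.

0.5676

For Normal data with known variance σ², a Normal(μ₀, σ₀²) prior on μ is conjugate. Posterior precision = 1/σ₀² + n/σ²; posterior mean is the precision-weighted average of μ₀ and x̄.
σ₀² = 2.28² = 5.1984, σ² = 2.03² = 4.1209; σ² + n·σ₀² = 4.1209 + 12·5.1984 = 66.5017.
Posterior precision = 1/σ₀² + n/σ² = 1/5.1984 + 12/4.1209 = (σ² + n·σ₀²)/(σ₀²σ²) = 66.5017/(5.1984·4.1209); posterior variance σₙ² = σ₀²σ²/(σ² + n·σ₀²) = 5.1984·4.1209/66.5017 = 0.322128.
Posterior SD = √σₙ² = √(5.1984·4.1209/66.5017) = 0.5676.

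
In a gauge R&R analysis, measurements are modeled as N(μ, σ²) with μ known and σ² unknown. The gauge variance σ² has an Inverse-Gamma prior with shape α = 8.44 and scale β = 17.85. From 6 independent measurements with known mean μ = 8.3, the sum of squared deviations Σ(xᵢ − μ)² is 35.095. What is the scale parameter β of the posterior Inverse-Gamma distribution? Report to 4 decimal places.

35.3975

With known mean μ and an Inverse-Gamma(α, β) prior on σ², the Normal likelihood is conjugate: posterior is Inv-Gamma(α + n/2, β + Σ(xᵢ−μ)²/2).
Posterior: Inv-Gamma(8.44 + 6/2, 17.85 + 35.095/2) = Inv-Gamma(11.44, 35.3975).
Posterior β = 35.3975.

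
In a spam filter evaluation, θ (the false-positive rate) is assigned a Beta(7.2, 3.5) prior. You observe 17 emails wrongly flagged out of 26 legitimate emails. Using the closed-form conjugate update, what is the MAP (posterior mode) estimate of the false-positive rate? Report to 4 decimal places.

The Beta prior is conjugate to a Binomial/Bernoulli likelihood; the update adds successes to α and failures to β.
Posterior: Beta(α+k, β+n−k) = Beta(7.2+17, 3.5+9) = Beta(24.2, 12.5).
Mode of Beta(a,b) for a,b>1 is (a−1)/(a+b−2) = 23.2/34.7 = 0.6686.

0.6686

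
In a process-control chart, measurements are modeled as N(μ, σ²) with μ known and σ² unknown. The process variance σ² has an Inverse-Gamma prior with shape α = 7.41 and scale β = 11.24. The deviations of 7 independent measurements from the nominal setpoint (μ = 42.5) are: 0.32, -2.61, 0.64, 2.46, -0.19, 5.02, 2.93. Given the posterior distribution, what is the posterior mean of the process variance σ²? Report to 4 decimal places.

With known mean μ and an Inverse-Gamma(α, β) prior on σ², the Normal likelihood is conjugate: posterior is Inv-Gamma(α + n/2, β + Σ(xᵢ−μ)²/2).
Σ(xᵢ−μ)² = (0.32)² + (-2.61)² + (0.64)² + (2.46)² + (-0.19)² + (5.02)² + (2.93)² = 47.1971.
Posterior: Inv-Gamma(7.41 + 7/2, 11.24 + 47.1971/2) = Inv-Gamma(10.91, 34.83855).
E[σ²|data] = β/(α−1) = 34.83855/9.91 = 3.5155.

3.5155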